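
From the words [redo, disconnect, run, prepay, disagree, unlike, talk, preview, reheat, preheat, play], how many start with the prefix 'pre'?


Checking each word for prefix 'pre':
  'redo' -> no (count: 0)
  'disconnect' -> no (count: 0)
  'run' -> no (count: 0)
  'prepay' -> YES, starts with 'pre' (count: 1)
  'disagree' -> no (count: 1)
  'unlike' -> no (count: 1)
  'talk' -> no (count: 1)
  'preview' -> YES, starts with 'pre' (count: 2)
  'reheat' -> no (count: 2)
  'preheat' -> YES, starts with 'pre' (count: 3)
  'play' -> no (count: 3)
Total with prefix 'pre': 3

3


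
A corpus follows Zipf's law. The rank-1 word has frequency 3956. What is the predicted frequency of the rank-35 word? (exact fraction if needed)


Zipf's law: freq(rank) = f1 / rank
f1 = 3956, rank = 35
freq = 3956 / 35
GCD(3956, 35) = 1
Simplified: 3956/35

3956/35


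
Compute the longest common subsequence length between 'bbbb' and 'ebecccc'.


DP table for LCS of 'bbbb' and 'ebecccc':
       e  b  e  c  c  c  c
    0  0  0  0  0  0  0  0
  b 0  0  1  1  1  1  1  1
  b 0  0  1  1  1  1  1  1
  b 0  0  1  1  1  1  1  1
  b 0  0  1  1  1  1  1  1
LCS: 'b'
LCS length = 1

1


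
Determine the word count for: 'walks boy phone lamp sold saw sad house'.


Counting words by splitting on spaces:
  Word 1: 'walks'
  Word 2: 'boy'
  Word 3: 'phone'
  Word 4: 'lamp'
  Word 5: 'sold'
  Word 6: 'saw'
  Word 7: 'sad'
  Word 8: 'house'
Total words: 8

8


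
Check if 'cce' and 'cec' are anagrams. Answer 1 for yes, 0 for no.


Sort characters of 'cce': 'cce'
Sort characters of 'cec': 'cce'
Sorted forms match -> they ARE anagrams
Result: 1

1


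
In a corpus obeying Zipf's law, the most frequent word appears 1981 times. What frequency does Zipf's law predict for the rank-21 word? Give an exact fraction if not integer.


Zipf's law: freq(rank) = f1 / rank
f1 = 1981, rank = 21
freq = 1981 / 21
GCD(1981, 21) = 7
Simplified: 283/3

283/3


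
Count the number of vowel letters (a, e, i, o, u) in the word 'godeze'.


Scanning each character of 'godeze':
  Position 1: 'g' -> consonant (running count: 0)
  Position 2: 'o' -> vowel (running count: 1)
  Position 3: 'd' -> consonant (running count: 1)
  Position 4: 'e' -> vowel (running count: 2)
  Position 5: 'z' -> consonant (running count: 2)
  Position 6: 'e' -> vowel (running count: 3)
Total vowels: 3

3


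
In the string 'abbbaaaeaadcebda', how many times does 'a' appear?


Scanning 'abbbaaaeaadcebda' for 'a':
  Position 0: 'a' -> MATCH (count: 1)
  Position 4: 'a' -> MATCH (count: 2)
  Position 5: 'a' -> MATCH (count: 3)
  Position 6: 'a' -> MATCH (count: 4)
  Position 8: 'a' -> MATCH (count: 5)
  Position 9: 'a' -> MATCH (count: 6)
  Position 15: 'a' -> MATCH (count: 7)
Total occurrences of 'a': 7

7


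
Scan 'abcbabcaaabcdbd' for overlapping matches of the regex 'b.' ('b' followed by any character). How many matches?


Pattern: b. means 'b' followed by any character.
Scanning 'abcbabcaaabcdbd' position-by-position:
  Pos 0: window 'ab' -> no
  Pos 1: window 'bc' -> MATCH
  Pos 2: window 'cb' -> no
  Pos 3: window 'ba' -> MATCH
  Pos 4: window 'ab' -> no
  Pos 5: window 'bc' -> MATCH
  Pos 6: window 'ca' -> no
  Pos 7: window 'aa' -> no
  Pos 8: window 'aa' -> no
  Pos 9: window 'ab' -> no
  Pos 10: window 'bc' -> MATCH
  Pos 11: window 'cd' -> no
  Pos 12: window 'db' -> no
  Pos 13: window 'bd' -> MATCH
  Pos 14: window 'd' -> no
Total matches: 5

5


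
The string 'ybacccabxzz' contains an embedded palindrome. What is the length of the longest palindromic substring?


Scanning 'ybacccabxzz' for palindromic substrings.
Substring at positions 1-7: 'bacccab'.
Check: reverse('bacccab') = 'bacccab' -> palindrome confirmed.
Neighbouring characters ('y' / 'x') break symmetry, so it cannot extend further.
No longer palindromic substring exists; longest length = 7

7


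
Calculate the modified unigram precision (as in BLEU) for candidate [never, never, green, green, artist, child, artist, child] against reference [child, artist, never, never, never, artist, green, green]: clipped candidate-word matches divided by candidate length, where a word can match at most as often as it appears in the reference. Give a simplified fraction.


Reference word counts: {'artist': 2, 'child': 1, 'green': 2, 'never': 3}
Checking each candidate word (with clipping):
  'never' -> in reference (ref count 3, used 1/3) -> match (matches: 1)
  'never' -> in reference (ref count 3, used 2/3) -> match (matches: 2)
  'green' -> in reference (ref count 2, used 1/2) -> match (matches: 3)
  'green' -> in reference (ref count 2, used 2/2) -> match (matches: 4)
  'artist' -> in reference (ref count 2, used 1/2) -> match (matches: 5)
  'child' -> in reference (ref count 1, used 1/1) -> match (matches: 6)
  'artist' -> in reference (ref count 2, used 2/2) -> match (matches: 7)
  'child' -> ref count 1 already used up (1/1) -> clipped, no match (matches: 7)
Clipped matches: 7, Candidate length: 8
Precision = 7/8

7/8


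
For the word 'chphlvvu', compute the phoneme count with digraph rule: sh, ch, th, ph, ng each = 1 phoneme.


Parsing 'chphlvvu' greedily, digraphs first:
  'ch' -> digraph (1 consonant phoneme) (phonemes so far: 1)
  'ph' -> digraph (1 consonant phoneme) (phonemes so far: 2)
  'l' -> consonant phoneme (phonemes so far: 3)
  'v' -> consonant phoneme (phonemes so far: 4)
  'v' -> consonant phoneme (phonemes so far: 5)
  'u' -> vowel phoneme (phonemes so far: 6)
Total phonemes: 6

6


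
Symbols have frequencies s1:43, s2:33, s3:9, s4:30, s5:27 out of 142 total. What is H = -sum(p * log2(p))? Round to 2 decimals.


Computing entropy H = -sum(p_i * log2(p_i)):
  s1: p = 43/142 = 0.3028, -p*log2(p) = 0.5219
  s2: p = 33/142 = 0.2324, -p*log2(p) = 0.4893
  s3: p = 9/142 = 0.0634, -p*log2(p) = 0.2522
  s4: p = 30/142 = 0.2113, -p*log2(p) = 0.4738
  s5: p = 27/142 = 0.1901, -p*log2(p) = 0.4554
H = sum of terms = 2.1926
Rounded to 2 decimals: 2.19

2.19


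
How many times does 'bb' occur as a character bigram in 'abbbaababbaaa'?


Scanning 'abbbaababbaaa' for bigram 'bb':
  Position 0: 'ab' -> no
  Position 1: 'bb' -> MATCH
  Position 2: 'bb' -> MATCH
  Position 3: 'ba' -> no
  Position 4: 'aa' -> no
  Position 5: 'ab' -> no
  Position 6: 'ba' -> no
  Position 7: 'ab' -> no
  Position 8: 'bb' -> MATCH
  Position 9: 'ba' -> no
  Position 10: 'aa' -> no
  Position 11: 'aa' -> no
Total matches: 3

3


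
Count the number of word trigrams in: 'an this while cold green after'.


Word trigrams from [6] words:
  Trigram 1: (an this while)
  Trigram 2: (this while cold)
  Trigram 3: (while cold green)
  Trigram 4: (cold green after)
Total word trigrams: 6 - 2 = 4

4


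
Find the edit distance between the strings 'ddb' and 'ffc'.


Building DP table for s1='ddb' (len 3) and s2='ffc' (len 3):
       f  f  c
    0  1  2  3
  d 1  1  2  3
  d 2  2  2  3
  b 3  3  3  3
Edit distance = dp[3][3] = 3

3


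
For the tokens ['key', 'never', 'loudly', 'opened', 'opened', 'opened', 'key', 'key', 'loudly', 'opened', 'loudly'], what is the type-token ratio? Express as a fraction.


Tokens: 11
Unique types: ('key', 'loudly', 'never', 'opened') = 4
TTR = 4/11
Already in lowest terms.

4/11


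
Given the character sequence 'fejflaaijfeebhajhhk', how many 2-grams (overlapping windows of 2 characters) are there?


String 'fejflaaijfeebhajhhk' has length L = 19.
Number of overlapping n-grams = L - n + 1
Substituting: 19 - 2 + 1 = 18

18


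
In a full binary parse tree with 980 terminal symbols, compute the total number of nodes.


Leaf nodes (terminals): 980
Internal nodes = n - 1 = 980 - 1 = 979
Total = leaves + internal = 980 + 979 = 1959

1959


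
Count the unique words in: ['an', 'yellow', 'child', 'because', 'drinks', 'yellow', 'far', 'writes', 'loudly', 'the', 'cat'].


Listing all tokens and tracking unique types:
  Token 1: 'an' -> NEW (unique so far: 1)
  Token 2: 'yellow' -> NEW (unique so far: 2)
  Token 3: 'child' -> NEW (unique so far: 3)
  Token 4: 'because' -> NEW (unique so far: 4)
  Token 5: 'drinks' -> NEW (unique so far: 5)
  Token 6: 'yellow' -> duplicate (unique so far: 5)
  Token 7: 'far' -> NEW (unique so far: 6)
  Token 8: 'writes' -> NEW (unique so far: 7)
  Token 9: 'loudly' -> NEW (unique so far: 8)
  Token 10: 'the' -> NEW (unique so far: 9)
  Token 11: 'cat' -> NEW (unique so far: 10)
Unique types: ('an', 'because', 'cat', 'child', 'drinks', 'far', 'loudly', 'the', 'writes', 'yellow')
Vocabulary size: 10

10


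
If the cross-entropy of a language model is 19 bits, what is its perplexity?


Perplexity formula: PP = 2^H
H = 19
PP = 2^19
PP = 2^19 = 524288

524288


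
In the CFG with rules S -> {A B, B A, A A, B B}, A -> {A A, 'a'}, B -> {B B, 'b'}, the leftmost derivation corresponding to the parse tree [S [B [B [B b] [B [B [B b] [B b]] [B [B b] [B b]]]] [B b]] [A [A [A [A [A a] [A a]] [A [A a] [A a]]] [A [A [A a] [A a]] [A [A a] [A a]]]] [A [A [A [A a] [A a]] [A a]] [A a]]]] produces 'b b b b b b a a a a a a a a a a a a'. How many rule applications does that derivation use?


Every bracketed nonterminal node [X ...] in the tree is produced by exactly one rule application.
Reading the tree off as a leftmost derivation:
  Step 1: S  =>  B A   (applied S -> B A)
  Step 2: B A  =>  B B A   (applied B -> B B)
  Step 3: B B A  =>  B B B A   (applied B -> B B)
  Step 4: B B B A  =>  b B B A   (applied B -> b)
  Step 5: b B B A  =>  b B B B A   (applied B -> B B)
  Step 6: b B B B A  =>  b B B B B A   (applied B -> B B)
  Step 7: b B B B B A  =>  b b B B B A   (applied B -> b)
  Step 8: b b B B B A  =>  b b b B B A   (applied B -> b)
  Step 9: b b b B B A  =>  b b b B B B A   (applied B -> B B)
  Step 10: b b b B B B A  =>  b b b b B B A   (applied B -> b)
  Step 11: b b b b B B A  =>  b b b b b B A   (applied B -> b)
  Step 12: b b b b b B A  =>  b b b b b b A   (applied B -> b)
  Step 13: b b b b b b A  =>  b b b b b b A A   (applied A -> A A)
  Step 14: b b b b b b A A  =>  b b b b b b A A A   (applied A -> A A)
  Step 15: b b b b b b A A A  =>  b b b b b b A A A A   (applied A -> A A)
  Step 16: b b b b b b A A A A  =>  b b b b b b A A A A A   (applied A -> A A)
  Step 17: b b b b b b A A A A A  =>  b b b b b b a A A A A   (applied A -> a)
  Step 18: b b b b b b a A A A A  =>  b b b b b b a a A A A   (applied A -> a)
  Step 19: b b b b b b a a A A A  =>  b b b b b b a a A A A A   (applied A -> A A)
  Step 20: b b b b b b a a A A A A  =>  b b b b b b a a a A A A   (applied A -> a)
  Step 21: b b b b b b a a a A A A  =>  b b b b b b a a a a A A   (applied A -> a)
  Step 22: b b b b b b a a a a A A  =>  b b b b b b a a a a A A A   (applied A -> A A)
  Step 23: b b b b b b a a a a A A A  =>  b b b b b b a a a a A A A A   (applied A -> A A)
  Step 24: b b b b b b a a a a A A A A  =>  b b b b b b a a a a a A A A   (applied A -> a)
  Step 25: b b b b b b a a a a a A A A  =>  b b b b b b a a a a a a A A   (applied A -> a)
  Step 26: b b b b b b a a a a a a A A  =>  b b b b b b a a a a a a A A A   (applied A -> A A)
  Step 27: b b b b b b a a a a a a A A A  =>  b b b b b b a a a a a a a A A   (applied A -> a)
  Step 28: b b b b b b a a a a a a a A A  =>  b b b b b b a a a a a a a a A   (applied A -> a)
  Step 29: b b b b b b a a a a a a a a A  =>  b b b b b b a a a a a a a a A A   (applied A -> A A)
  Step 30: b b b b b b a a a a a a a a A A  =>  b b b b b b a a a a a a a a A A A   (applied A -> A A)
  Step 31: b b b b b b a a a a a a a a A A A  =>  b b b b b b a a a a a a a a A A A A   (applied A -> A A)
  Step 32: b b b b b b a a a a a a a a A A A A  =>  b b b b b b a a a a a a a a a A A A   (applied A -> a)
  Step 33: b b b b b b a a a a a a a a a A A A  =>  b b b b b b a a a a a a a a a a A A   (applied A -> a)
  Step 34: b b b b b b a a a a a a a a a a A A  =>  b b b b b b a a a a a a a a a a a A   (applied A -> a)
  Step 35: b b b b b b a a a a a a a a a a a A  =>  b b b b b b a a a a a a a a a a a a   (applied A -> a)
Final yield: b b b b b b a a a a a a a a a a a a
Total rewrite steps: 35

35


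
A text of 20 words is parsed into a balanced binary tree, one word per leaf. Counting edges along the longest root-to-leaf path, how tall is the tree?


In a balanced binary tree with n leaves the deepest leaf is ceil(log2(n)) edges below the root.
log2(20) = 4.3219
ceil(4.3219) = 5
height (edges) = 5

5


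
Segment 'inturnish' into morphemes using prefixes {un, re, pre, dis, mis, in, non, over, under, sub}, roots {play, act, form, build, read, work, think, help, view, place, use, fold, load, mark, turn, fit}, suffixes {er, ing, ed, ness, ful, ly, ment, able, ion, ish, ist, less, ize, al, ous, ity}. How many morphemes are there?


Segmenting 'inturnish' against the inventory:
  'in' -> prefix (morpheme 1)
  'turn' -> root (morpheme 2)
  'ish' -> suffix (morpheme 3)
Total morphemes: 3

3


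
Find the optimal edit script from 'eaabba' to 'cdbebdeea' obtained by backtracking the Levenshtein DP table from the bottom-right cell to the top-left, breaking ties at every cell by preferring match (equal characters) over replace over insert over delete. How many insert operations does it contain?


Edit distance = 7. Backtracking from cell (6, 9) with preference match > replace > insert > delete,
then listing the resulting alignment 'eaabba' -> 'cdbebdeea' left to right:
  Step 1: insert 'c' [insertion #1]
  Step 2: insert 'd' [insertion #2]
  Step 3: insert 'b' [insertion #3]
  Step 4: keep 'e'
  Step 5: replace a->b
  Step 6: replace a->d
  Step 7: replace b->e
  Step 8: replace b->e
  Step 9: keep 'a'
Total insertions: 3

3


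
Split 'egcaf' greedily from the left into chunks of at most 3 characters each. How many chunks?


'egcaf' has 5 characters.
Chunking with max size 3:
  Chunk 1: 'egc' (positions 0-2)
  Chunk 2: 'af' (positions 3-4)
Total chunks: ceil(5 / 3) = 2

2


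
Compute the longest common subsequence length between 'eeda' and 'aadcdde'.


DP table for LCS of 'eeda' and 'aadcdde':
       a  a  d  c  d  d  e
    0  0  0  0  0  0  0  0
  e 0  0  0  0  0  0  0  1
  e 0  0  0  0  0  0  0  1
  d 0  0  0  1  1  1  1  1
  a 0  1  1  1  1  1  1  1
LCS: 'e'
LCS length = 1

1


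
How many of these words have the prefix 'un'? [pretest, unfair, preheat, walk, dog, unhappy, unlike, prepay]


Checking each word for prefix 'un':
  'pretest' -> no (count: 0)
  'unfair' -> YES, starts with 'un' (count: 1)
  'preheat' -> no (count: 1)
  'walk' -> no (count: 1)
  'dog' -> no (count: 1)
  'unhappy' -> YES, starts with 'un' (count: 2)
  'unlike' -> YES, starts with 'un' (count: 3)
  'prepay' -> no (count: 3)
Total with prefix 'un': 3

3


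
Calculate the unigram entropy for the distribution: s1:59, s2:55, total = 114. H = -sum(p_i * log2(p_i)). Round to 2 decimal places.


Computing entropy H = -sum(p_i * log2(p_i)):
  s1: p = 59/114 = 0.5175, -p*log2(p) = 0.4918
  s2: p = 55/114 = 0.4825, -p*log2(p) = 0.5073
H = sum of terms = 0.9991
Rounded to 2 decimals: 1.00

1.00


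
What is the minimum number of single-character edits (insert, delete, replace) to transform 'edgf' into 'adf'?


Building DP table for s1='edgf' (len 4) and s2='adf' (len 3):
       a  d  f
    0  1  2  3
  e 1  1  2  3
  d 2  2  1  2
  g 3  3  2  2
  f 4  4  3  2
Edit distance = dp[4][3] = 2

2


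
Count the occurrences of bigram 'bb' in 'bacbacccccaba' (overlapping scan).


Scanning 'bacbacccccaba' for bigram 'bb':
  Position 0: 'ba' -> no
  Position 1: 'ac' -> no
  Position 2: 'cb' -> no
  Position 3: 'ba' -> no
  Position 4: 'ac' -> no
  Position 5: 'cc' -> no
  Position 6: 'cc' -> no
  Position 7: 'cc' -> no
  Position 8: 'cc' -> no
  Position 9: 'ca' -> no
  Position 10: 'ab' -> no
  Position 11: 'ba' -> no
Total matches: 0

0


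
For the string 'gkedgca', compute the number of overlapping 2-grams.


String 'gkedgca' has length L = 7.
Number of overlapping n-grams = L - n + 1
Substituting: 7 - 2 + 1 = 6

6


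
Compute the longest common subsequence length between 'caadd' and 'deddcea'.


DP table for LCS of 'caadd' and 'deddcea':
       d  e  d  d  c  e  a
    0  0  0  0  0  0  0  0
  c 0  0  0  0  0  1  1  1
  a 0  0  0  0  0  1  1  2
  a 0  0  0  0  0  1  1  2
  d 0  1  1  1  1  1  1  2
  d 0  1  1  2  2  2  2  2
LCS: 'ca'
LCS length = 2

2


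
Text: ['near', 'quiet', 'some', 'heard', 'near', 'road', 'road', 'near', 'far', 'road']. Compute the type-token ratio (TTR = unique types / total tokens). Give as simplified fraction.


Tokens: 10
Unique types: ('far', 'heard', 'near', 'quiet', 'road', 'some') = 6
TTR = 6/10
Simplify: divide both by 2 -> 3/5
TTR = 3/5

3/5


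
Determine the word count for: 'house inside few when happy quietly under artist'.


Counting words by splitting on spaces:
  Word 1: 'house'
  Word 2: 'inside'
  Word 3: 'few'
  Word 4: 'when'
  Word 5: 'happy'
  Word 6: 'quietly'
  Word 7: 'under'
  Word 8: 'artist'
Total words: 8

8


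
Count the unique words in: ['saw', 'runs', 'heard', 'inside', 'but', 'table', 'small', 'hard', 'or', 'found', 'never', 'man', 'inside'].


Listing all tokens and tracking unique types:
  Token 1: 'saw' -> NEW (unique so far: 1)
  Token 2: 'runs' -> NEW (unique so far: 2)
  Token 3: 'heard' -> NEW (unique so far: 3)
  Token 4: 'inside' -> NEW (unique so far: 4)
  Token 5: 'but' -> NEW (unique so far: 5)
  Token 6: 'table' -> NEW (unique so far: 6)
  Token 7: 'small' -> NEW (unique so far: 7)
  Token 8: 'hard' -> NEW (unique so far: 8)
  Token 9: 'or' -> NEW (unique so far: 9)
  Token 10: 'found' -> NEW (unique so far: 10)
  Token 11: 'never' -> NEW (unique so far: 11)
  Token 12: 'man' -> NEW (unique so far: 12)
  Token 13: 'inside' -> duplicate (unique so far: 12)
Unique types: ('but', 'found', 'hard', 'heard', 'inside', 'man', 'never', 'or', 'runs', 'saw', 'small', 'table')
Vocabulary size: 12

12


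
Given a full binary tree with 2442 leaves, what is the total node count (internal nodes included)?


Leaf nodes (terminals): 2442
Internal nodes = n - 1 = 2442 - 1 = 2441
Total = leaves + internal = 2442 + 2441 = 4883

4883


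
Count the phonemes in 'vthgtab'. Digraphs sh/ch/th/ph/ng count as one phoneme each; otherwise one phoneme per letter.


Parsing 'vthgtab' greedily, digraphs first:
  'v' -> consonant phoneme (phonemes so far: 1)
  'th' -> digraph (1 consonant phoneme) (phonemes so far: 2)
  'g' -> consonant phoneme (phonemes so far: 3)
  't' -> consonant phoneme (phonemes so far: 4)
  'a' -> vowel phoneme (phonemes so far: 5)
  'b' -> consonant phoneme (phonemes so far: 6)
Total phonemes: 6

6


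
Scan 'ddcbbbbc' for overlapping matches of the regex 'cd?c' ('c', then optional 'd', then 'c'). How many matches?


Pattern: cd?c means 'c', then optional 'd', then 'c'.
Scanning 'ddcbbbbc' position-by-position:
  Pos 0: window 'ddc' -> no
  Pos 1: window 'dcb' -> no
  Pos 2: window 'cbb' -> no
  Pos 3: window 'bbb' -> no
  Pos 4: window 'bbb' -> no
  Pos 5: window 'bbc' -> no
  Pos 6: window 'bc' -> no
  Pos 7: window 'c' -> no
Total matches: 0

0


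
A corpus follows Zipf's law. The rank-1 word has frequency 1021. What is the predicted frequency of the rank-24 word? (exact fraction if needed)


Zipf's law: freq(rank) = f1 / rank
f1 = 1021, rank = 24
freq = 1021 / 24
GCD(1021, 24) = 1
Simplified: 1021/24

1021/24


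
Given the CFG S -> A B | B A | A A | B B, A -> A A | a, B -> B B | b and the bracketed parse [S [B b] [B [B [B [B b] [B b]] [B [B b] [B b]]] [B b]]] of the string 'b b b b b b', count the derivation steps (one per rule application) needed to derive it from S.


Every bracketed nonterminal node [X ...] in the tree is produced by exactly one rule application.
Reading the tree off as a leftmost derivation:
  Step 1: S  =>  B B   (applied S -> B B)
  Step 2: B B  =>  b B   (applied B -> b)
  Step 3: b B  =>  b B B   (applied B -> B B)
  Step 4: b B B  =>  b B B B   (applied B -> B B)
  Step 5: b B B B  =>  b B B B B   (applied B -> B B)
  Step 6: b B B B B  =>  b b B B B   (applied B -> b)
  Step 7: b b B B B  =>  b b b B B   (applied B -> b)
  Step 8: b b b B B  =>  b b b B B B   (applied B -> B B)
  Step 9: b b b B B B  =>  b b b b B B   (applied B -> b)
  Step 10: b b b b B B  =>  b b b b b B   (applied B -> b)
  Step 11: b b b b b B  =>  b b b b b b   (applied B -> b)
Final yield: b b b b b b
Total rewrite steps: 11

11


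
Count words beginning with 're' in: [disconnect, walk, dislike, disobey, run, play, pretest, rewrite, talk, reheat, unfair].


Checking each word for prefix 're':
  'disconnect' -> no (count: 0)
  'walk' -> no (count: 0)
  'dislike' -> no (count: 0)
  'disobey' -> no (count: 0)
  'run' -> no (count: 0)
  'play' -> no (count: 0)
  'pretest' -> no (count: 0)
  'rewrite' -> YES, starts with 're' (count: 1)
  'talk' -> no (count: 1)
  'reheat' -> YES, starts with 're' (count: 2)
  'unfair' -> no (count: 2)
Total with prefix 're': 2

2


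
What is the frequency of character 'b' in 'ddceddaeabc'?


Scanning 'ddceddaeabc' for 'b':
  Position 9: 'b' -> MATCH (count: 1)
Total occurrences of 'b': 1

1


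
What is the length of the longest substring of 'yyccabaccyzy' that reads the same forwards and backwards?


Scanning 'yyccabaccyzy' for palindromic substrings.
Substring at positions 1-9: 'yccabaccy'.
Check: reverse('yccabaccy') = 'yccabaccy' -> palindrome confirmed.
Neighbouring characters ('y' / 'z') break symmetry, so it cannot extend further.
No longer palindromic substring exists; longest length = 9

9


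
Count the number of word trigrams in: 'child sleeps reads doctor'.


Word trigrams from [4] words:
  Trigram 1: (child sleeps reads)
  Trigram 2: (sleeps reads doctor)
Total word trigrams: 4 - 2 = 2

2


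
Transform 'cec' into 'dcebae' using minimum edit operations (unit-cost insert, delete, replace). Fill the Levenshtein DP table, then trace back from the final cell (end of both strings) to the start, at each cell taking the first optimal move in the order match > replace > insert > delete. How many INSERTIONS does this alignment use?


Edit distance = 4. Backtracking from cell (3, 6) with preference match > replace > insert > delete,
then listing the resulting alignment 'cec' -> 'dcebae' left to right:
  Step 1: insert 'd' [insertion #1]
  Step 2: keep 'c'
  Step 3: keep 'e'
  Step 4: insert 'b' [insertion #2]
  Step 5: insert 'a' [insertion #3]
  Step 6: replace c->e
Total insertions: 3

3


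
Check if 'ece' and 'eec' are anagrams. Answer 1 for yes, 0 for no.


Sort characters of 'ece': 'cee'
Sort characters of 'eec': 'cee'
Sorted forms match -> they ARE anagrams
Result: 1

1


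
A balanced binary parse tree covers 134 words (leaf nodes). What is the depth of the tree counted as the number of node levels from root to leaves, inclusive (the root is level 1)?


In a balanced binary tree with n leaves the deepest leaf is ceil(log2(n)) edges below the root,
so counting node levels inclusive of root and leaves gives ceil(log2(n)) + 1 levels.
log2(134) = 7.0661
ceil(7.0661) = 8
levels = 8 + 1 = 9

9


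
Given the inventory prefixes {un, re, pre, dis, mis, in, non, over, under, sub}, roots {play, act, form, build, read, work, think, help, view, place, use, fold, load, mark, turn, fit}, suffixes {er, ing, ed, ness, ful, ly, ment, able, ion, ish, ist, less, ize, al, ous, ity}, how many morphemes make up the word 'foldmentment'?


Segmenting 'foldmentment' against the inventory:
  'fold' -> root (morpheme 1)
  'ment' -> suffix (morpheme 2)
  'ment' -> suffix (morpheme 3)
Total morphemes: 3

3


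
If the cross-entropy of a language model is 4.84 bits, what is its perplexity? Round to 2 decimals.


Perplexity formula: PP = 2^H
H = 4.84
PP = 2^4.84
Decompose: 2^4.84 = 2^4 * 2^0.84
2^4 = 16, 2^0.84 ~ 1.7900501
PP ~ 16 * 1.7900501 = 28.6408016
Rounded to 2 decimals: 28.64

28.64


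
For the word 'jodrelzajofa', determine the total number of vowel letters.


Scanning each character of 'jodrelzajofa':
  Position 1: 'j' -> consonant (running count: 0)
  Position 2: 'o' -> vowel (running count: 1)
  Position 3: 'd' -> consonant (running count: 1)
  Position 4: 'r' -> consonant (running count: 1)
  Position 5: 'e' -> vowel (running count: 2)
  Position 6: 'l' -> consonant (running count: 2)
  Position 7: 'z' -> consonant (running count: 2)
  Position 8: 'a' -> vowel (running count: 3)
  Position 9: 'j' -> consonant (running count: 3)
  Position 10: 'o' -> vowel (running count: 4)
  Position 11: 'f' -> consonant (running count: 4)
  Position 12: 'a' -> vowel (running count: 5)
Total vowels: 5

5


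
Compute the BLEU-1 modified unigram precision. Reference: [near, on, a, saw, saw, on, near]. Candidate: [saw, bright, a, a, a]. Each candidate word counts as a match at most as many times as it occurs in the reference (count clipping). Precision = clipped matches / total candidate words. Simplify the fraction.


Reference word counts: {'a': 1, 'near': 2, 'on': 2, 'saw': 2}
Checking each candidate word (with clipping):
  'saw' -> in reference (ref count 2, used 1/2) -> match (matches: 1)
  'bright' -> not in reference -> no match (matches: 1)
  'a' -> in reference (ref count 1, used 1/1) -> match (matches: 2)
  'a' -> ref count 1 already used up (1/1) -> clipped, no match (matches: 2)
  'a' -> ref count 1 already used up (1/1) -> clipped, no match (matches: 2)
Clipped matches: 2, Candidate length: 5
Precision = 2/5

2/5


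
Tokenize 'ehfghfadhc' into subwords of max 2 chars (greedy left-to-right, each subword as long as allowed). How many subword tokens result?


'ehfghfadhc' has 10 characters.
Chunking with max size 2:
  Chunk 1: 'eh' (positions 0-1)
  Chunk 2: 'fg' (positions 2-3)
  Chunk 3: 'hf' (positions 4-5)
  Chunk 4: 'ad' (positions 6-7)
  Chunk 5: 'hc' (positions 8-9)
Total chunks: ceil(10 / 2) = 5

5


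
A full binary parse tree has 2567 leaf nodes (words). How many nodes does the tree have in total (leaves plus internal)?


Leaf nodes (terminals): 2567
Internal nodes = n - 1 = 2567 - 1 = 2566
Total = leaves + internal = 2567 + 2566 = 5133

5133


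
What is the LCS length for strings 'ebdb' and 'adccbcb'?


DP table for LCS of 'ebdb' and 'adccbcb':
       a  d  c  c  b  c  b
    0  0  0  0  0  0  0  0
  e 0  0  0  0  0  0  0  0
  b 0  0  0  0  0  1  1  1
  d 0  0  1  1  1  1  1  1
  b 0  0  1  1  1  2  2  2
LCS: 'bb'
LCS length = 2

2


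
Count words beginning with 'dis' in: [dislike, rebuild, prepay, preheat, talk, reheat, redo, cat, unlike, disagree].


Checking each word for prefix 'dis':
  'dislike' -> YES, starts with 'dis' (count: 1)
  'rebuild' -> no (count: 1)
  'prepay' -> no (count: 1)
  'preheat' -> no (count: 1)
  'talk' -> no (count: 1)
  'reheat' -> no (count: 1)
  'redo' -> no (count: 1)
  'cat' -> no (count: 1)
  'unlike' -> no (count: 1)
  'disagree' -> YES, starts with 'dis' (count: 2)
Total with prefix 'dis': 2

2


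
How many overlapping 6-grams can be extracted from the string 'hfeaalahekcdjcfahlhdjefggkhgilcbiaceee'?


String 'hfeaalahekcdjcfahlhdjefggkhgilcbiaceee' has length L = 38.
Number of overlapping n-grams = L - n + 1
Substituting: 38 - 6 + 1 = 33

33


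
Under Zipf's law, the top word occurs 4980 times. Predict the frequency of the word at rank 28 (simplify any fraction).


Zipf's law: freq(rank) = f1 / rank
f1 = 4980, rank = 28
freq = 4980 / 28
GCD(4980, 28) = 4
Simplified: 1245/7

1245/7


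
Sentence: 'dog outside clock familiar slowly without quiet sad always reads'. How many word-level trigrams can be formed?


Word trigrams from [10] words:
  Trigram 1: (dog outside clock)
  Trigram 2: (outside clock familiar)
  Trigram 3: (clock familiar slowly)
  Trigram 4: (familiar slowly without)
  Trigram 5: (slowly without quiet)
  Trigram 6: (without quiet sad)
  Trigram 7: (quiet sad always)
  Trigram 8: (sad always reads)
Total word trigrams: 10 - 2 = 8

8


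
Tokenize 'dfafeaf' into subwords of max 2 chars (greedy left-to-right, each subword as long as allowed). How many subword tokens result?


'dfafeaf' has 7 characters.
Chunking with max size 2:
  Chunk 1: 'df' (positions 0-1)
  Chunk 2: 'af' (positions 2-3)
  Chunk 3: 'ea' (positions 4-5)
  Chunk 4: 'f' (positions 6-6)
Total chunks: ceil(7 / 2) = 4

4


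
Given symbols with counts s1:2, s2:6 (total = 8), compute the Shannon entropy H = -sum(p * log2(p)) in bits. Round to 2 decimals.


Computing entropy H = -sum(p_i * log2(p_i)):
  s1: p = 2/8 = 0.2500, -p*log2(p) = 0.5000
  s2: p = 6/8 = 0.7500, -p*log2(p) = 0.3113
H = sum of terms = 0.8113
Rounded to 2 decimals: 0.81

0.81


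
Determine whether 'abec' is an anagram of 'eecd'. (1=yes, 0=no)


Sort characters of 'abec': 'abce'
Sort characters of 'eecd': 'cdee'
Sorted forms differ -> they are NOT anagrams
Result: 0

0


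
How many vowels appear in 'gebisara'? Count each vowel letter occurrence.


Scanning each character of 'gebisara':
  Position 1: 'g' -> consonant (running count: 0)
  Position 2: 'e' -> vowel (running count: 1)
  Position 3: 'b' -> consonant (running count: 1)
  Position 4: 'i' -> vowel (running count: 2)
  Position 5: 's' -> consonant (running count: 2)
  Position 6: 'a' -> vowel (running count: 3)
  Position 7: 'r' -> consonant (running count: 3)
  Position 8: 'a' -> vowel (running count: 4)
Total vowels: 4

4


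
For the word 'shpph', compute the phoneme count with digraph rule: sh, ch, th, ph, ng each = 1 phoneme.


Parsing 'shpph' greedily, digraphs first:
  'sh' -> digraph (1 consonant phoneme) (phonemes so far: 1)
  'p' -> consonant phoneme (phonemes so far: 2)
  'ph' -> digraph (1 consonant phoneme) (phonemes so far: 3)
Total phonemes: 3

3


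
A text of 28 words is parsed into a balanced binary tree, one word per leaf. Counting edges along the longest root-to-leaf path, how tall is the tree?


In a balanced binary tree with n leaves the deepest leaf is ceil(log2(n)) edges below the root.
log2(28) = 4.8074
ceil(4.8074) = 5
height (edges) = 5

5


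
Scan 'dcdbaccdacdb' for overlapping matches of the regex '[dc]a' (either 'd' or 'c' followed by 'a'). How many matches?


Pattern: [dc]a means either 'd' or 'c' followed by 'a'.
Scanning 'dcdbaccdacdb' position-by-position:
  Pos 0: window 'dc' -> no
  Pos 1: window 'cd' -> no
  Pos 2: window 'db' -> no
  Pos 3: window 'ba' -> no
  Pos 4: window 'ac' -> no
  Pos 5: window 'cc' -> no
  Pos 6: window 'cd' -> no
  Pos 7: window 'da' -> MATCH
  Pos 8: window 'ac' -> no
  Pos 9: window 'cd' -> no
  Pos 10: window 'db' -> no
  Pos 11: window 'b' -> no
Total matches: 1

1


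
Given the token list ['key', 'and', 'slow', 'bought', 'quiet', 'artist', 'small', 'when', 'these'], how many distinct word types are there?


Listing all tokens and tracking unique types:
  Token 1: 'key' -> NEW (unique so far: 1)
  Token 2: 'and' -> NEW (unique so far: 2)
  Token 3: 'slow' -> NEW (unique so far: 3)
  Token 4: 'bought' -> NEW (unique so far: 4)
  Token 5: 'quiet' -> NEW (unique so far: 5)
  Token 6: 'artist' -> NEW (unique so far: 6)
  Token 7: 'small' -> NEW (unique so far: 7)
  Token 8: 'when' -> NEW (unique so far: 8)
  Token 9: 'these' -> NEW (unique so far: 9)
Unique types: ('and', 'artist', 'bought', 'key', 'quiet', 'slow', 'small', 'these', 'when')
Vocabulary size: 9

9


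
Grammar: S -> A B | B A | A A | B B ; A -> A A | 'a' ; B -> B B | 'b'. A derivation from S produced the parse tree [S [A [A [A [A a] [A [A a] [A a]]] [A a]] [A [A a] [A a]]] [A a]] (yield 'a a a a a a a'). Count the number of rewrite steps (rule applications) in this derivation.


Every bracketed nonterminal node [X ...] in the tree is produced by exactly one rule application.
Reading the tree off as a leftmost derivation:
  Step 1: S  =>  A A   (applied S -> A A)
  Step 2: A A  =>  A A A   (applied A -> A A)
  Step 3: A A A  =>  A A A A   (applied A -> A A)
  Step 4: A A A A  =>  A A A A A   (applied A -> A A)
  Step 5: A A A A A  =>  a A A A A   (applied A -> a)
  Step 6: a A A A A  =>  a A A A A A   (applied A -> A A)
  Step 7: a A A A A A  =>  a a A A A A   (applied A -> a)
  Step 8: a a A A A A  =>  a a a A A A   (applied A -> a)
  Step 9: a a a A A A  =>  a a a a A A   (applied A -> a)
  Step 10: a a a a A A  =>  a a a a A A A   (applied A -> A A)
  Step 11: a a a a A A A  =>  a a a a a A A   (applied A -> a)
  Step 12: a a a a a A A  =>  a a a a a a A   (applied A -> a)
  Step 13: a a a a a a A  =>  a a a a a a a   (applied A -> a)
Final yield: a a a a a a a
Total rewrite steps: 13

13


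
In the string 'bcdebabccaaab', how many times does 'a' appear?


Scanning 'bcdebabccaaab' for 'a':
  Position 5: 'a' -> MATCH (count: 1)
  Position 9: 'a' -> MATCH (count: 2)
  Position 10: 'a' -> MATCH (count: 3)
  Position 11: 'a' -> MATCH (count: 4)
Total occurrences of 'a': 4

4


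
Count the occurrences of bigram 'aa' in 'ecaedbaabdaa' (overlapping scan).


Scanning 'ecaedbaabdaa' for bigram 'aa':
  Position 0: 'ec' -> no
  Position 1: 'ca' -> no
  Position 2: 'ae' -> no
  Position 3: 'ed' -> no
  Position 4: 'db' -> no
  Position 5: 'ba' -> no
  Position 6: 'aa' -> MATCH
  Position 7: 'ab' -> no
  Position 8: 'bd' -> no
  Position 9: 'da' -> no
  Position 10: 'aa' -> MATCH
Total matches: 2

2


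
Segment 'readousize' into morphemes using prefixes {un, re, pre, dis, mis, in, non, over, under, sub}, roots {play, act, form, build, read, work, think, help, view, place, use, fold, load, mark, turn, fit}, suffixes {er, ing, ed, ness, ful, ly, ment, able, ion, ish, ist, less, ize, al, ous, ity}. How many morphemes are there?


Segmenting 'readousize' against the inventory:
  'read' -> root (morpheme 1)
  'ous' -> suffix (morpheme 2)
  'ize' -> suffix (morpheme 3)
Total morphemes: 3

3


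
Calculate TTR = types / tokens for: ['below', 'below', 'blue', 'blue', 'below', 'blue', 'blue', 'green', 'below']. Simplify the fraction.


Tokens: 9
Unique types: ('below', 'blue', 'green') = 3
TTR = 3/9
Simplify: divide both by 3 -> 1/3
TTR = 1/3

1/3


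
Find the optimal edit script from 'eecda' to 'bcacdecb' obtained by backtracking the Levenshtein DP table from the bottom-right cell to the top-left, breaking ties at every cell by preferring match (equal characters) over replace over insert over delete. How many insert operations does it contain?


Edit distance = 6. Backtracking from cell (5, 8) with preference match > replace > insert > delete,
then listing the resulting alignment 'eecda' -> 'bcacdecb' left to right:
  Step 1: insert 'b' [insertion #1]
  Step 2: replace e->c
  Step 3: replace e->a
  Step 4: keep 'c'
  Step 5: keep 'd'
  Step 6: insert 'e' [insertion #2]
  Step 7: insert 'c' [insertion #3]
  Step 8: replace a->b
Total insertions: 3

3


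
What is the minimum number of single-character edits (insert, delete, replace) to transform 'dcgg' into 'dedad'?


Building DP table for s1='dcgg' (len 4) and s2='dedad' (len 5):
       d  e  d  a  d
    0  1  2  3  4  5
  d 1  0  1  2  3  4
  c 2  1  1  2  3  4
  g 3  2  2  2  3  4
  g 4  3  3  3  3  4
Edit distance = dp[4][5] = 4

4


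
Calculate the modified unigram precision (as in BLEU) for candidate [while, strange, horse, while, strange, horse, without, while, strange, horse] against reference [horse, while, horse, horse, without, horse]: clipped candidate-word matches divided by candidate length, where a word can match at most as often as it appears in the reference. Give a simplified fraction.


Reference word counts: {'horse': 4, 'while': 1, 'without': 1}
Checking each candidate word (with clipping):
  'while' -> in reference (ref count 1, used 1/1) -> match (matches: 1)
  'strange' -> not in reference -> no match (matches: 1)
  'horse' -> in reference (ref count 4, used 1/4) -> match (matches: 2)
  'while' -> ref count 1 already used up (1/1) -> clipped, no match (matches: 2)
  'strange' -> not in reference -> no match (matches: 2)
  'horse' -> in reference (ref count 4, used 2/4) -> match (matches: 3)
  'without' -> in reference (ref count 1, used 1/1) -> match (matches: 4)
  'while' -> ref count 1 already used up (1/1) -> clipped, no match (matches: 4)
  'strange' -> not in reference -> no match (matches: 4)
  'horse' -> in reference (ref count 4, used 3/4) -> match (matches: 5)
Clipped matches: 5, Candidate length: 10
Precision = 5/10 = 1/2

1/2


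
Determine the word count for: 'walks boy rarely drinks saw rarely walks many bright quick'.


Counting words by splitting on spaces:
  Word 1: 'walks'
  Word 2: 'boy'
  Word 3: 'rarely'
  Word 4: 'drinks'
  Word 5: 'saw'
  Word 6: 'rarely'
  Word 7: 'walks'
  Word 8: 'many'
  Word 9: 'bright'
  Word 10: 'quick'
Total words: 10

10


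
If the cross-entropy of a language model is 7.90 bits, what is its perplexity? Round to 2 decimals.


Perplexity formula: PP = 2^H
H = 7.90
PP = 2^7.90
Decompose: 2^7.90 = 2^7 * 2^0.90
2^7 = 128, 2^0.90 ~ 1.8660660
PP ~ 128 * 1.8660660 = 238.8564480
Rounded to 2 decimals: 238.86

238.86


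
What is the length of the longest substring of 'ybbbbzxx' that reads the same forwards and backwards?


Scanning 'ybbbbzxx' for palindromic substrings.
Substring at positions 1-4: 'bbbb'.
Check: reverse('bbbb') = 'bbbb' -> palindrome confirmed.
Neighbouring characters ('y' / 'z') break symmetry, so it cannot extend further.
No longer palindromic substring exists; longest length = 4

4


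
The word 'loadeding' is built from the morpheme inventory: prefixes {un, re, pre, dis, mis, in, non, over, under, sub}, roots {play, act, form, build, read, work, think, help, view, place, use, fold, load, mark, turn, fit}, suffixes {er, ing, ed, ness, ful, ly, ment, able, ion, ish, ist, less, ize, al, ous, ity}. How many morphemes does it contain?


Segmenting 'loadeding' against the inventory:
  'load' -> root (morpheme 1)
  'ed' -> suffix (morpheme 2)
  'ing' -> suffix (morpheme 3)
Total morphemes: 3

3


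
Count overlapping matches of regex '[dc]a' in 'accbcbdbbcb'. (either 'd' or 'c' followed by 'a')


Pattern: [dc]a means either 'd' or 'c' followed by 'a'.
Scanning 'accbcbdbbcb' position-by-position:
  Pos 0: window 'ac' -> no
  Pos 1: window 'cc' -> no
  Pos 2: window 'cb' -> no
  Pos 3: window 'bc' -> no
  Pos 4: window 'cb' -> no
  Pos 5: window 'bd' -> no
  Pos 6: window 'db' -> no
  Pos 7: window 'bb' -> no
  Pos 8: window 'bc' -> no
  Pos 9: window 'cb' -> no
  Pos 10: window 'b' -> no
Total matches: 0

0


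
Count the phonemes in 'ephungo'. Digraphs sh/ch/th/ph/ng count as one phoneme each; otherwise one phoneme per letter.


Parsing 'ephungo' greedily, digraphs first:
  'e' -> vowel phoneme (phonemes so far: 1)
  'ph' -> digraph (1 consonant phoneme) (phonemes so far: 2)
  'u' -> vowel phoneme (phonemes so far: 3)
  'ng' -> digraph (1 consonant phoneme) (phonemes so far: 4)
  'o' -> vowel phoneme (phonemes so far: 5)
Total phonemes: 5

5


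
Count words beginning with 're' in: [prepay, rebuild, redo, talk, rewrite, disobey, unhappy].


Checking each word for prefix 're':
  'prepay' -> no (count: 0)
  'rebuild' -> YES, starts with 're' (count: 1)
  'redo' -> YES, starts with 're' (count: 2)
  'talk' -> no (count: 2)
  'rewrite' -> YES, starts with 're' (count: 3)
  'disobey' -> no (count: 3)
  'unhappy' -> no (count: 3)
Total with prefix 're': 3

3


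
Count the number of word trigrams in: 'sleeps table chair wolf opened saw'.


Word trigrams from [6] words:
  Trigram 1: (sleeps table chair)
  Trigram 2: (table chair wolf)
  Trigram 3: (chair wolf opened)
  Trigram 4: (wolf opened saw)
Total word trigrams: 6 - 2 = 4

4


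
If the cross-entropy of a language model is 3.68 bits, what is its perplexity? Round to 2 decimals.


Perplexity formula: PP = 2^H
H = 3.68
PP = 2^3.68
Decompose: 2^3.68 = 2^3 * 2^0.68
2^3 = 8, 2^0.68 ~ 1.6021398
PP ~ 8 * 1.6021398 = 12.8171184
Rounded to 2 decimals: 12.82

12.82


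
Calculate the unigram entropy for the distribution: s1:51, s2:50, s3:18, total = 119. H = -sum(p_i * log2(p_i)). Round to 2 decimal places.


Computing entropy H = -sum(p_i * log2(p_i)):
  s1: p = 51/119 = 0.4286, -p*log2(p) = 0.5239
  s2: p = 50/119 = 0.4202, -p*log2(p) = 0.5256
  s3: p = 18/119 = 0.1513, -p*log2(p) = 0.4122
H = sum of terms = 1.4617
Rounded to 2 decimals: 1.46

1.46
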